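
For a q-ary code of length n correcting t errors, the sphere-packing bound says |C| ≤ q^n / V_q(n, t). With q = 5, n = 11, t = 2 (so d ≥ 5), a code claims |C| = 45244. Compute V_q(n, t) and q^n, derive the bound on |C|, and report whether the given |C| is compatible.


V_q(n, t) = 925, q^n = 48828125, Hamming bound = 52787, |C| = 45244 ≤ bound (satisfied).

Step 1: Compute V_q(n, t) = Σ_{j=0}^2 C(n, j) (q−1)^j.
  j = 0: C(11,0)·(4)^0 = 1·1 = 1.
  j = 1: C(11,1)·(4)^1 = 11·4 = 44.
  j = 2: C(11,2)·(4)^2 = 55·16 = 880.
  V_q(n, t) = 1 + 44 + 880 = 925.
Step 2: q^n = 5^11 = 48828125.
Step 3: Hamming bound ⌊q^n / V_q(n,t)⌋ = ⌊48828125/925⌋ = 52787.
Step 4: Compare |C| = 45244 to 52787: satisfied.
The claimed |C| lies below the Hamming bound.


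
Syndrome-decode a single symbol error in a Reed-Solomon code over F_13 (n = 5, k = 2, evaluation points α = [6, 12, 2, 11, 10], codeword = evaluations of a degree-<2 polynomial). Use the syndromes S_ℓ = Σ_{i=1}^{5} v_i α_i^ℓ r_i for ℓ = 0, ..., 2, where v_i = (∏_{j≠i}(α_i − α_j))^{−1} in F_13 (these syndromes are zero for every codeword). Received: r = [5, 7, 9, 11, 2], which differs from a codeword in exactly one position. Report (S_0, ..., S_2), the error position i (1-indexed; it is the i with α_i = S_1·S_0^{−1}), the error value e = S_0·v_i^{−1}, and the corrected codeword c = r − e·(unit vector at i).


S = (2, 4, 8), error at position 3, error magnitude e = 1, c = [5, 7, 8, 11, 2].

Step 1: column multipliers v_i = (∏_{j≠i}(α_i − α_j))^{−1} mod 13.
  i = 1 (α = 6): (6−12)(6−2)(6−11)(6−10) = (−6)·4·(−5)·(−4) = −480 ≡ 1, so v_1 = 1^{−1} = 1 (mod 13).
  i = 2 (α = 12): (12−6)(12−2)(12−11)(12−10) = 6·10·1·2 = 120 ≡ 3, so v_2 = 3^{−1} = 9 (mod 13).
  i = 3 (α = 2): (2−6)(2−12)(2−11)(2−10) = (−4)·(−10)·(−9)·(−8) = 2880 ≡ 7, so v_3 = 7^{−1} = 2 (mod 13).
  i = 4 (α = 11): (11−6)(11−12)(11−2)(11−10) = 5·(−1)·9·1 = −45 ≡ 7, so v_4 = 7^{−1} = 2 (mod 13).
  i = 5 (α = 10): (10−6)(10−12)(10−2)(10−11) = 4·(−2)·8·(−1) = 64 ≡ 12, so v_5 = 12^{−1} = 12 (mod 13).
  v = [1, 9, 2, 2, 12].
Step 2: syndromes of r = [5, 7, 9, 11, 2] (all sums mod 13).
  S_0 = Σ v_i r_i = 1·5 + 9·7 + 2·9 + 2·11 + 12·2 = 132 ≡ 2.
  S_1 = Σ v_i α_i r_i = 1·6·5 + 9·12·7 + 2·2·9 + 2·11·11 + 12·10·2 = 1304 ≡ 4.
  α_i^2 mod 13 = [10, 1, 4, 4, 9].
  S_2 = Σ v_i α_i^2 r_i = 1·10·5 + 9·1·7 + 2·4·9 + 2·4·11 + 12·9·2 = 489 ≡ 8.
  S = (2, 4, 8) ≠ 0, so r is not a codeword (an error is present).
Step 3: locate the error. For a single error e at position i, S_ℓ = v_i·e·α_i^ℓ, so α_err = S_1/S_0.
  S_0^{−1} = 2^{−1} = 7 (mod 13), so α_err = 4·7 = 28 ≡ 2 = α_3. Error position i = 3.
  Consistency check: S_2/S_1 = 8·10 = 80 ≡ 2 = α_err ✓ (single-error assumption holds).
Step 4: error magnitude e = S_0/v_3 = S_0·∏_{j≠3}(α_3 − α_j) = 2·7 = 14 ≡ 1 (mod 13).
Step 5: correct position 3: c_3 = r_3 − e = 9 − 1 ≡ 8 (mod 13). Hence c = [5, 7, 8, 11, 2].
  Check: interpolating c through the α_i gives m(x) = 3 + 9·x (degree < 2) with m(α_i) = c_i for every i, so c is indeed a codeword.


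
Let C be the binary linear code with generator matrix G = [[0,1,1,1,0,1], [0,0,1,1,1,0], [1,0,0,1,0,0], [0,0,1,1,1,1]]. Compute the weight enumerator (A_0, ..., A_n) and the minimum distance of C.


Weight distribution: A_0 = 1, A_1 = 1, A_2 = 2, A_3 = 6, A_4 = 5, A_5 = 1. Minimum distance d = 1.

Enumerate all 2^4 = 16 messages m ∈ F_2^4.
For each, compute codeword c = mG in F_2^6, then tally its weight.
  m = 0000 → c = 000000, weight = 0.
  m = 1000 → c = 011101, weight = 4.
  m = 0100 → c = 001110, weight = 3.
  m = 1100 → c = 010011, weight = 3.
  m = 0010 → c = 100100, weight = 2.
  m = 1010 → c = 111001, weight = 4.
  m = 0110 → c = 101010, weight = 3.
  m = 1110 → c = 110111, weight = 5.
  m = 0001 → c = 001111, weight = 4.
  m = 1001 → c = 010010, weight = 2.
  m = 0101 → c = 000001, weight = 1.
  m = 1101 → c = 011100, weight = 3.
  m = 0011 → c = 101011, weight = 4.
  m = 1011 → c = 110110, weight = 4.
  m = 0111 → c = 100101, weight = 3.
  m = 1111 → c = 111000, weight = 3.
Tally weights:
  weight 0: 1 codewords.
  weight 1: 1 codewords.
  weight 2: 2 codewords.
  weight 3: 6 codewords.
  weight 4: 5 codewords.
  weight 5: 1 codewords.
Minimum distance d = smallest w > 0 with A_w > 0 = 1.
Sanity: Σ A_w = 16 = 2^4 = 16 ✓.


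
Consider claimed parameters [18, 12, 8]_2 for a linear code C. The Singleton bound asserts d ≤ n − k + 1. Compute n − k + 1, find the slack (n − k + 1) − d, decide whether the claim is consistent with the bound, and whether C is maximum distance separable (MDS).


Singleton RHS = n − k + 1 = 7, slack = -1, bound violated (no such code; not MDS).

Singleton bound: d ≤ n − k + 1.
Here n = 18, k = 12, so n − k + 1 = 7.
Given d = 8, check d ≤ 7: NO.
Slack = (n − k + 1) − d = -1.
The slack is negative: d = 8 exceeds n − k + 1 = 7 by 1, so the Singleton bound is violated and no linear [18, 12, 8]_2 code can exist. In particular it is not MDS (MDS requires d = n − k + 1 exactly).
Description: the claimed parameters are [18, 12, 8]_2; such a code would be impossible (violates the Singleton bound).


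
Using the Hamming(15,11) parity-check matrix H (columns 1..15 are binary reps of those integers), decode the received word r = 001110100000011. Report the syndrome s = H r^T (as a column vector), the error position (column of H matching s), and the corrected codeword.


s = (0, 1, 0, 0)^T, error position = 4, corrected codeword c = 001010100000011

Compute s = H r^T mod 2 one row at a time:
  s_1 = 0 + 0 + 0 + 0 + 0 + 0 + 1 + 1 = 2 ≡ 0 (mod 2).
  s_2 = 1 + 1 + 0 + 1 + 0 + 0 + 1 + 1 = 5 ≡ 1 (mod 2).
  s_3 = 0 + 1 + 0 + 1 + 0 + 0 + 1 + 1 = 4 ≡ 0 (mod 2).
  s_4 = 0 + 1 + 1 + 1 + 0 + 0 + 0 + 1 = 4 ≡ 0 (mod 2).
s = (0, 1, 0, 0)^T — this equals column 4 of H (binary 0100), so error is at position 4.
Correct: flip bit 4 of r = 001110100000011 to get c = 001010100000011.


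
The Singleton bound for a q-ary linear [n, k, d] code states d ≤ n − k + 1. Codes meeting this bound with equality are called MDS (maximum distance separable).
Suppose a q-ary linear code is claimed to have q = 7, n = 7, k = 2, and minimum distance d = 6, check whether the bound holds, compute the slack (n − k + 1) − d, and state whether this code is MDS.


Singleton RHS = n − k + 1 = 6, slack = 0, bound satisfied, MDS.

Singleton bound: d ≤ n − k + 1.
Here n = 7, k = 2, so n − k + 1 = 6.
Given d = 6, check d ≤ 6: YES.
Slack = (n − k + 1) − d = 0.
The code is MDS (slack = 0).
Description: the claimed parameters are [7, 2, 6]_7; such a code would be MDS (meets Singleton bound).


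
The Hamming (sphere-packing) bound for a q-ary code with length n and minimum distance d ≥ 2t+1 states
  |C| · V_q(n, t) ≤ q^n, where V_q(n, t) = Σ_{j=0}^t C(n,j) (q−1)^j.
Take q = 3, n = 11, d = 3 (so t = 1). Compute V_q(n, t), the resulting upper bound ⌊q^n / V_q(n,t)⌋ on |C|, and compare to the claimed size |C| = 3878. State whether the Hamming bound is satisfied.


V_q(n, t) = 23, q^n = 177147, Hamming bound = 7702, |C| = 3878 ≤ bound (satisfied).

Step 1: Compute V_q(n, t) = Σ_{j=0}^1 C(n, j) (q−1)^j.
  j = 0: C(11,0)·(2)^0 = 1·1 = 1.
  j = 1: C(11,1)·(2)^1 = 11·2 = 22.
  V_q(n, t) = 1 + 22 = 23.
Step 2: q^n = 3^11 = 177147.
Step 3: Hamming bound ⌊q^n / V_q(n,t)⌋ = ⌊177147/23⌋ = 7702.
Step 4: Compare |C| = 3878 to 7702: satisfied.
The claimed |C| lies below the Hamming bound.


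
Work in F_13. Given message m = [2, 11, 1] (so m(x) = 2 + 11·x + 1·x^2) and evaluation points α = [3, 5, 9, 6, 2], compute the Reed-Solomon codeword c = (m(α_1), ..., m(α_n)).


c = [5, 4, 0, 0, 2]

Message polynomial: m(x) = 2 + 11·x + 1·x^2 (mod 13).
For each evaluation point α_i, compute m(α_i) mod 13:
  α_1 = 3: Horner steps 1 → 1 → 5, so m(3) = 5.
  α_2 = 5: Horner steps 1 → 3 → 4, so m(5) = 4.
  α_3 = 9: Horner steps 1 → 7 → 0, so m(9) = 0.
  α_4 = 6: Horner steps 1 → 4 → 0, so m(6) = 0.
  α_5 = 2: Horner steps 1 → 0 → 2, so m(2) = 2.
Codeword c = [5, 4, 0, 0, 2] ∈ F_13^5.


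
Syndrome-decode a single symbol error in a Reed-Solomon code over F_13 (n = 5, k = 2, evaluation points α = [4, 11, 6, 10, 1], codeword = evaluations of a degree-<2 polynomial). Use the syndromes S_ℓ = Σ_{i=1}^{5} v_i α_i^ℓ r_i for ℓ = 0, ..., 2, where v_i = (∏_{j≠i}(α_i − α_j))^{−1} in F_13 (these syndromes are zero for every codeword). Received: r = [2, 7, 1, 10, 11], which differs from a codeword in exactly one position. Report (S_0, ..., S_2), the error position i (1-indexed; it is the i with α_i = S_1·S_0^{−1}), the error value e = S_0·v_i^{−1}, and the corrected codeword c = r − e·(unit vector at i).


S = (1, 6, 10), error at position 3, error magnitude e = 5, c = [2, 7, 9, 10, 11].

Step 1: column multipliers v_i = (∏_{j≠i}(α_i − α_j))^{−1} mod 13.
  i = 1 (α = 4): (4−11)(4−6)(4−10)(4−1) = (−7)·(−2)·(−6)·3 = −252 ≡ 8, so v_1 = 8^{−1} = 5 (mod 13).
  i = 2 (α = 11): (11−4)(11−6)(11−10)(11−1) = 7·5·1·10 = 350 ≡ 12, so v_2 = 12^{−1} = 12 (mod 13).
  i = 3 (α = 6): (6−4)(6−11)(6−10)(6−1) = 2·(−5)·(−4)·5 = 200 ≡ 5, so v_3 = 5^{−1} = 8 (mod 13).
  i = 4 (α = 10): (10−4)(10−11)(10−6)(10−1) = 6·(−1)·4·9 = −216 ≡ 5, so v_4 = 5^{−1} = 8 (mod 13).
  i = 5 (α = 1): (1−4)(1−11)(1−6)(1−10) = (−3)·(−10)·(−5)·(−9) = 1350 ≡ 11, so v_5 = 11^{−1} = 6 (mod 13).
  v = [5, 12, 8, 8, 6].
Step 2: syndromes of r = [2, 7, 1, 10, 11] (all sums mod 13).
  S_0 = Σ v_i r_i = 5·2 + 12·7 + 8·1 + 8·10 + 6·11 = 248 ≡ 1.
  S_1 = Σ v_i α_i r_i = 5·4·2 + 12·11·7 + 8·6·1 + 8·10·10 + 6·1·11 = 1878 ≡ 6.
  α_i^2 mod 13 = [3, 4, 10, 9, 1].
  S_2 = Σ v_i α_i^2 r_i = 5·3·2 + 12·4·7 + 8·10·1 + 8·9·10 + 6·1·11 = 1232 ≡ 10.
  S = (1, 6, 10) ≠ 0, so r is not a codeword (an error is present).
Step 3: locate the error. For a single error e at position i, S_ℓ = v_i·e·α_i^ℓ, so α_err = S_1/S_0.
  S_0^{−1} = 1^{−1} = 1 (mod 13), so α_err = 6·1 = 6 ≡ 6 = α_3. Error position i = 3.
  Consistency check: S_2/S_1 = 10·11 = 110 ≡ 6 = α_err ✓ (single-error assumption holds).
Step 4: error magnitude e = S_0/v_3 = S_0·∏_{j≠3}(α_3 − α_j) = 1·5 = 5 ≡ 5 (mod 13).
Step 5: correct position 3: c_3 = r_3 − e = 1 − 5 ≡ 9 (mod 13). Hence c = [2, 7, 9, 10, 11].
  Check: interpolating c through the α_i gives m(x) = 1 + 10·x (degree < 2) with m(α_i) = c_i for every i, so c is indeed a codeword.


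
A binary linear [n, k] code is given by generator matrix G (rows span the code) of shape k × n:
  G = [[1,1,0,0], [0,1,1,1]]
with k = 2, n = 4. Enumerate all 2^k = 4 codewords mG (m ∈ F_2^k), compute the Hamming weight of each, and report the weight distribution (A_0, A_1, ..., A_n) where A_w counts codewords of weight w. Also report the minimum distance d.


Weight distribution: A_0 = 1, A_2 = 1, A_3 = 2. Minimum distance d = 2.

Enumerate all 2^2 = 4 messages m ∈ F_2^2.
For each, compute codeword c = mG in F_2^4, then tally its weight.
  m = 00 → c = 0000, weight = 0.
  m = 10 → c = 1100, weight = 2.
  m = 01 → c = 0111, weight = 3.
  m = 11 → c = 1011, weight = 3.
Tally weights:
  weight 0: 1 codewords.
  weight 2: 1 codewords.
  weight 3: 2 codewords.
Minimum distance d = smallest w > 0 with A_w > 0 = 2.
Sanity: Σ A_w = 4 = 2^2 = 4 ✓.


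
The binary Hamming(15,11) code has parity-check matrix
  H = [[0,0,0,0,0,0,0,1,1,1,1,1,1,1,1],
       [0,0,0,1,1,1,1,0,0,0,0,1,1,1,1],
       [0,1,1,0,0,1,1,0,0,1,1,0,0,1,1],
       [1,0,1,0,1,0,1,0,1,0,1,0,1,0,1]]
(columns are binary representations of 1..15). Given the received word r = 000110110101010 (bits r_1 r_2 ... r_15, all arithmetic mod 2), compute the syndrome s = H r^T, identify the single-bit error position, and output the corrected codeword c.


s = (0, 1, 1, 0)^T, error position = 6, corrected codeword c = 000111110101010

Compute s = H r^T mod 2 one row at a time:
  s_1 = 1 + 0 + 1 + 0 + 1 + 0 + 1 + 0 = 4 ≡ 0 (mod 2).
  s_2 = 1 + 1 + 0 + 1 + 1 + 0 + 1 + 0 = 5 ≡ 1 (mod 2).
  s_3 = 0 + 0 + 0 + 1 + 1 + 0 + 1 + 0 = 3 ≡ 1 (mod 2).
  s_4 = 0 + 0 + 1 + 1 + 0 + 0 + 0 + 0 = 2 ≡ 0 (mod 2).
s = (0, 1, 1, 0)^T — this equals column 6 of H (binary 0110), so error is at position 6.
Correct: flip bit 6 of r = 000110110101010 to get c = 000111110101010.


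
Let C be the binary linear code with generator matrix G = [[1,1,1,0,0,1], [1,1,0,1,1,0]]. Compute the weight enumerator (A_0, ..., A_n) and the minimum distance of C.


Weight distribution: A_0 = 1, A_4 = 3. Minimum distance d = 4.

Enumerate all 2^2 = 4 messages m ∈ F_2^2.
For each, compute codeword c = mG in F_2^6, then tally its weight.
  m = 00 → c = 000000, weight = 0.
  m = 10 → c = 111001, weight = 4.
  m = 01 → c = 110110, weight = 4.
  m = 11 → c = 001111, weight = 4.
Tally weights:
  weight 0: 1 codewords.
  weight 4: 3 codewords.
Minimum distance d = smallest w > 0 with A_w > 0 = 4.
Sanity: Σ A_w = 4 = 2^2 = 4 ✓.


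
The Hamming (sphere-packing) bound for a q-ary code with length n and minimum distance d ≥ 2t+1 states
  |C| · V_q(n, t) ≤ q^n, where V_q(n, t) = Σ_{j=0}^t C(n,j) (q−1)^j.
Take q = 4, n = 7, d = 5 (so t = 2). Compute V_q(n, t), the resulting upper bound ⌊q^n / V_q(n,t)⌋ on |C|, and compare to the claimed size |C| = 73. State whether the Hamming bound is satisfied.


V_q(n, t) = 211, q^n = 16384, Hamming bound = 77, |C| = 73 ≤ bound (satisfied).

Step 1: Compute V_q(n, t) = Σ_{j=0}^2 C(n, j) (q−1)^j.
  j = 0: C(7,0)·(3)^0 = 1·1 = 1.
  j = 1: C(7,1)·(3)^1 = 7·3 = 21.
  j = 2: C(7,2)·(3)^2 = 21·9 = 189.
  V_q(n, t) = 1 + 21 + 189 = 211.
Step 2: q^n = 4^7 = 16384.
Step 3: Hamming bound ⌊q^n / V_q(n,t)⌋ = ⌊16384/211⌋ = 77.
Step 4: Compare |C| = 73 to 77: satisfied.
The claimed |C| lies below the Hamming bound.


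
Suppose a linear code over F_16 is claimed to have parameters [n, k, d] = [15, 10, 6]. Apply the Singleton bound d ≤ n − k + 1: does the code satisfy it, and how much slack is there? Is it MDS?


Singleton RHS = n − k + 1 = 6, slack = 0, bound satisfied, MDS.

Singleton bound: d ≤ n − k + 1.
Here n = 15, k = 10, so n − k + 1 = 6.
Given d = 6, check d ≤ 6: YES.
Slack = (n − k + 1) − d = 0.
The code is MDS (slack = 0).
Description: the claimed parameters are [15, 10, 6]_16; such a code would be MDS (meets Singleton bound).


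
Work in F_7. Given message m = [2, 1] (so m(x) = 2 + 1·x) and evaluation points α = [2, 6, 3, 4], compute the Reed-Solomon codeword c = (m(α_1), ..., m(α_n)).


c = [4, 1, 5, 6]

Message polynomial: m(x) = 2 + 1·x (mod 7).
For each evaluation point α_i, compute m(α_i) mod 7:
  α_1 = 2: Horner steps 1 → 4, so m(2) = 4.
  α_2 = 6: Horner steps 1 → 1, so m(6) = 1.
  α_3 = 3: Horner steps 1 → 5, so m(3) = 5.
  α_4 = 4: Horner steps 1 → 6, so m(4) = 6.
Codeword c = [4, 1, 5, 6] ∈ F_7^4.


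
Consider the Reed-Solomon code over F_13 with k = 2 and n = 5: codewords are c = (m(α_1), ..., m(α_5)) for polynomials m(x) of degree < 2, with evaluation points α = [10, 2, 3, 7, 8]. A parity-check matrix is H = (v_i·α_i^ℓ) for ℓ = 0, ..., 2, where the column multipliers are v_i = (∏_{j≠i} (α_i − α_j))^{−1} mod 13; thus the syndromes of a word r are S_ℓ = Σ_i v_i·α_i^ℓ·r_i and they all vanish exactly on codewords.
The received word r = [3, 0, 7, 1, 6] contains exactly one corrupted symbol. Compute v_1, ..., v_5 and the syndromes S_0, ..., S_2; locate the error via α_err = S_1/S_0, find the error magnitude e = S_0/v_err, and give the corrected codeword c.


S = (4, 8, 3), error at position 2, error magnitude e = 11, c = [3, 2, 7, 1, 6].

Step 1: column multipliers v_i = (∏_{j≠i}(α_i − α_j))^{−1} mod 13.
  i = 1 (α = 10): (10−2)(10−3)(10−7)(10−8) = 8·7·3·2 = 336 ≡ 11, so v_1 = 11^{−1} = 6 (mod 13).
  i = 2 (α = 2): (2−10)(2−3)(2−7)(2−8) = (−8)·(−1)·(−5)·(−6) = 240 ≡ 6, so v_2 = 6^{−1} = 11 (mod 13).
  i = 3 (α = 3): (3−10)(3−2)(3−7)(3−8) = (−7)·1·(−4)·(−5) = −140 ≡ 3, so v_3 = 3^{−1} = 9 (mod 13).
  i = 4 (α = 7): (7−10)(7−2)(7−3)(7−8) = (−3)·5·4·(−1) = 60 ≡ 8, so v_4 = 8^{−1} = 5 (mod 13).
  i = 5 (α = 8): (8−10)(8−2)(8−3)(8−7) = (−2)·6·5·1 = −60 ≡ 5, so v_5 = 5^{−1} = 8 (mod 13).
  v = [6, 11, 9, 5, 8].
Step 2: syndromes of r = [3, 0, 7, 1, 6] (all sums mod 13).
  S_0 = Σ v_i r_i = 6·3 + 11·0 + 9·7 + 5·1 + 8·6 = 134 ≡ 4.
  S_1 = Σ v_i α_i r_i = 6·10·3 + 11·2·0 + 9·3·7 + 5·7·1 + 8·8·6 = 788 ≡ 8.
  α_i^2 mod 13 = [9, 4, 9, 10, 12].
  S_2 = Σ v_i α_i^2 r_i = 6·9·3 + 11·4·0 + 9·9·7 + 5·10·1 + 8·12·6 = 1355 ≡ 3.
  S = (4, 8, 3) ≠ 0, so r is not a codeword (an error is present).
Step 3: locate the error. For a single error e at position i, S_ℓ = v_i·e·α_i^ℓ, so α_err = S_1/S_0.
  S_0^{−1} = 4^{−1} = 10 (mod 13), so α_err = 8·10 = 80 ≡ 2 = α_2. Error position i = 2.
  Consistency check: S_2/S_1 = 3·5 = 15 ≡ 2 = α_err ✓ (single-error assumption holds).
Step 4: error magnitude e = S_0/v_2 = S_0·∏_{j≠2}(α_2 − α_j) = 4·6 = 24 ≡ 11 (mod 13).
Step 5: correct position 2: c_2 = r_2 − e = 0 − 11 ≡ 2 (mod 13). Hence c = [3, 2, 7, 1, 6].
  Check: interpolating c through the α_i gives m(x) = 5 + 5·x (degree < 2) with m(α_i) = c_i for every i, so c is indeed a codeword.


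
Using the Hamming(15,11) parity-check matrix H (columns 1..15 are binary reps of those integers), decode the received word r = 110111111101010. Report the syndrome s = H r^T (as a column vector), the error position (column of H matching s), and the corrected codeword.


s = (1, 0, 1, 0)^T, error position = 10, corrected codeword c = 110111111001010

Compute s = H r^T mod 2 one row at a time:
  s_1 = 1 + 1 + 1 + 0 + 1 + 0 + 1 + 0 = 5 ≡ 1 (mod 2).
  s_2 = 1 + 1 + 1 + 1 + 1 + 0 + 1 + 0 = 6 ≡ 0 (mod 2).
  s_3 = 1 + 0 + 1 + 1 + 1 + 0 + 1 + 0 = 5 ≡ 1 (mod 2).
  s_4 = 1 + 0 + 1 + 1 + 1 + 0 + 0 + 0 = 4 ≡ 0 (mod 2).
s = (1, 0, 1, 0)^T — this equals column 10 of H (binary 1010), so error is at position 10.
Correct: flip bit 10 of r = 110111111101010 to get c = 110111111001010.


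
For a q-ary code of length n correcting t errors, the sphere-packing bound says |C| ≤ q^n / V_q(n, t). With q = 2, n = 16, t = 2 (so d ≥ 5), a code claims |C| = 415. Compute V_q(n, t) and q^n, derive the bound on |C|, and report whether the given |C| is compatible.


V_q(n, t) = 137, q^n = 65536, Hamming bound = 478, |C| = 415 ≤ bound (satisfied).

Step 1: Compute V_q(n, t) = Σ_{j=0}^2 C(n, j) (q−1)^j.
  j = 0: C(16,0)·(1)^0 = 1·1 = 1.
  j = 1: C(16,1)·(1)^1 = 16·1 = 16.
  j = 2: C(16,2)·(1)^2 = 120·1 = 120.
  V_q(n, t) = 1 + 16 + 120 = 137.
Step 2: q^n = 2^16 = 65536.
Step 3: Hamming bound ⌊q^n / V_q(n,t)⌋ = ⌊65536/137⌋ = 478.
Step 4: Compare |C| = 415 to 478: satisfied.
The claimed |C| lies below the Hamming bound.


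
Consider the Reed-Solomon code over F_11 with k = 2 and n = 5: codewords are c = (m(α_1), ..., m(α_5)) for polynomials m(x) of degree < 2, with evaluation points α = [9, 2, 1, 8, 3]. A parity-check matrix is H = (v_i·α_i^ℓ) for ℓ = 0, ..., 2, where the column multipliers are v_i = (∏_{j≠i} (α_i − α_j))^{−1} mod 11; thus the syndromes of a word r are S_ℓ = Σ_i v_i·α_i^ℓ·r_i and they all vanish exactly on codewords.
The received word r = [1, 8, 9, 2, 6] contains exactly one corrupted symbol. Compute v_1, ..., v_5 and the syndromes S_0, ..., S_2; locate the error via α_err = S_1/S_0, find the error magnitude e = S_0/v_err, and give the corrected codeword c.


S = (2, 6, 7), error at position 5, error magnitude e = 10, c = [1, 8, 9, 2, 7].

Step 1: column multipliers v_i = (∏_{j≠i}(α_i − α_j))^{−1} mod 11.
  i = 1 (α = 9): (9−2)(9−1)(9−8)(9−3) = 7·8·1·6 = 336 ≡ 6, so v_1 = 6^{−1} = 2 (mod 11).
  i = 2 (α = 2): (2−9)(2−1)(2−8)(2−3) = (−7)·1·(−6)·(−1) = −42 ≡ 2, so v_2 = 2^{−1} = 6 (mod 11).
  i = 3 (α = 1): (1−9)(1−2)(1−8)(1−3) = (−8)·(−1)·(−7)·(−2) = 112 ≡ 2, so v_3 = 2^{−1} = 6 (mod 11).
  i = 4 (α = 8): (8−9)(8−2)(8−1)(8−3) = (−1)·6·7·5 = −210 ≡ 10, so v_4 = 10^{−1} = 10 (mod 11).
  i = 5 (α = 3): (3−9)(3−2)(3−1)(3−8) = (−6)·1·2·(−5) = 60 ≡ 5, so v_5 = 5^{−1} = 9 (mod 11).
  v = [2, 6, 6, 10, 9].
Step 2: syndromes of r = [1, 8, 9, 2, 6] (all sums mod 11).
  S_0 = Σ v_i r_i = 2·1 + 6·8 + 6·9 + 10·2 + 9·6 = 178 ≡ 2.
  S_1 = Σ v_i α_i r_i = 2·9·1 + 6·2·8 + 6·1·9 + 10·8·2 + 9·3·6 = 490 ≡ 6.
  α_i^2 mod 11 = [4, 4, 1, 9, 9].
  S_2 = Σ v_i α_i^2 r_i = 2·4·1 + 6·4·8 + 6·1·9 + 10·9·2 + 9·9·6 = 920 ≡ 7.
  S = (2, 6, 7) ≠ 0, so r is not a codeword (an error is present).
Step 3: locate the error. For a single error e at position i, S_ℓ = v_i·e·α_i^ℓ, so α_err = S_1/S_0.
  S_0^{−1} = 2^{−1} = 6 (mod 11), so α_err = 6·6 = 36 ≡ 3 = α_5. Error position i = 5.
  Consistency check: S_2/S_1 = 7·2 = 14 ≡ 3 = α_err ✓ (single-error assumption holds).
Step 4: error magnitude e = S_0/v_5 = S_0·∏_{j≠5}(α_5 − α_j) = 2·5 = 10 ≡ 10 (mod 11).
Step 5: correct position 5: c_5 = r_5 − e = 6 − 10 ≡ 7 (mod 11). Hence c = [1, 8, 9, 2, 7].
  Check: interpolating c through the α_i gives m(x) = 10 + 10·x (degree < 2) with m(α_i) = c_i for every i, so c is indeed a codeword.


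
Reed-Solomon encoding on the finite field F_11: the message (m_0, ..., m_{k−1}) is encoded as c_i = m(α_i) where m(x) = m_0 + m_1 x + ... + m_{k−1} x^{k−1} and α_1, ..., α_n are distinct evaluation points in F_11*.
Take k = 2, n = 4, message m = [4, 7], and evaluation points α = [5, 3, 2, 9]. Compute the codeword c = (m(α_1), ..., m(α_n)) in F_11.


c = [6, 3, 7, 1]

Message polynomial: m(x) = 4 + 7·x (mod 11).
For each evaluation point α_i, compute m(α_i) mod 11:
  α_1 = 5: Horner steps 7 → 6, so m(5) = 6.
  α_2 = 3: Horner steps 7 → 3, so m(3) = 3.
  α_3 = 2: Horner steps 7 → 7, so m(2) = 7.
  α_4 = 9: Horner steps 7 → 1, so m(9) = 1.
Codeword c = [6, 3, 7, 1] ∈ F_11^4.


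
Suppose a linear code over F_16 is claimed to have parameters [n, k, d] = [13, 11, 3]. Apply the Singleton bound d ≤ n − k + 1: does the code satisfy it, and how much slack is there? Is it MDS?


Singleton RHS = n − k + 1 = 3, slack = 0, bound satisfied, MDS.

Singleton bound: d ≤ n − k + 1.
Here n = 13, k = 11, so n − k + 1 = 3.
Given d = 3, check d ≤ 3: YES.
Slack = (n − k + 1) − d = 0.
The code is MDS (slack = 0).
Description: the claimed parameters are [13, 11, 3]_16; such a code would be MDS (meets Singleton bound).


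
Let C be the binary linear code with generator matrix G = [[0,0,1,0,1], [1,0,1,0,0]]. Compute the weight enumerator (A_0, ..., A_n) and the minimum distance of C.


Weight distribution: A_0 = 1, A_2 = 3. Minimum distance d = 2.

Enumerate all 2^2 = 4 messages m ∈ F_2^2.
For each, compute codeword c = mG in F_2^5, then tally its weight.
  m = 00 → c = 00000, weight = 0.
  m = 10 → c = 00101, weight = 2.
  m = 01 → c = 10100, weight = 2.
  m = 11 → c = 10001, weight = 2.
Tally weights:
  weight 0: 1 codewords.
  weight 2: 3 codewords.
Minimum distance d = smallest w > 0 with A_w > 0 = 2.
Sanity: Σ A_w = 4 = 2^2 = 4 ✓.


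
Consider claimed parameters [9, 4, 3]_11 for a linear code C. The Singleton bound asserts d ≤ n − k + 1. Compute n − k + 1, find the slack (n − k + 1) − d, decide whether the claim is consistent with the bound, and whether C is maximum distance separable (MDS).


Singleton RHS = n − k + 1 = 6, slack = 3, bound satisfied, not MDS.

Singleton bound: d ≤ n − k + 1.
Here n = 9, k = 4, so n − k + 1 = 6.
Given d = 3, check d ≤ 6: YES.
Slack = (n − k + 1) − d = 3.
The code is NOT MDS (slack = 3 > 0).
Description: the claimed parameters are [9, 4, 3]_11; such a code would be non-MDS.


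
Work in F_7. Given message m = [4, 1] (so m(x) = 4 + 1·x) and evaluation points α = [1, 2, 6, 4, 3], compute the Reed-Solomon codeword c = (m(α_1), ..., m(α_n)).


c = [5, 6, 3, 1, 0]

Message polynomial: m(x) = 4 + 1·x (mod 7).
For each evaluation point α_i, compute m(α_i) mod 7:
  α_1 = 1: Horner steps 1 → 5, so m(1) = 5.
  α_2 = 2: Horner steps 1 → 6, so m(2) = 6.
  α_3 = 6: Horner steps 1 → 3, so m(6) = 3.
  α_4 = 4: Horner steps 1 → 1, so m(4) = 1.
  α_5 = 3: Horner steps 1 → 0, so m(3) = 0.
Codeword c = [5, 6, 3, 1, 0] ∈ F_7^5.


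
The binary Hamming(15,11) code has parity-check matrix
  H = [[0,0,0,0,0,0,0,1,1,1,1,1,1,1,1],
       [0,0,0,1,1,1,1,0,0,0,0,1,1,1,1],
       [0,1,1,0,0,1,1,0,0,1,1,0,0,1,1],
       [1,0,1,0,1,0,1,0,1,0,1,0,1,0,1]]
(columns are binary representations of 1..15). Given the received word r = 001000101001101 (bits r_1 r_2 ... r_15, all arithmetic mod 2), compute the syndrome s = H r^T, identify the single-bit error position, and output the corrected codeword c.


s = (0, 0, 1, 1)^T, error position = 3, corrected codeword c = 000000101001101

Compute s = H r^T mod 2 one row at a time:
  s_1 = 0 + 1 + 0 + 0 + 1 + 1 + 0 + 1 = 4 ≡ 0 (mod 2).
  s_2 = 0 + 0 + 0 + 1 + 1 + 1 + 0 + 1 = 4 ≡ 0 (mod 2).
  s_3 = 0 + 1 + 0 + 1 + 0 + 0 + 0 + 1 = 3 ≡ 1 (mod 2).
  s_4 = 0 + 1 + 0 + 1 + 1 + 0 + 1 + 1 = 5 ≡ 1 (mod 2).
s = (0, 0, 1, 1)^T — this equals column 3 of H (binary 0011), so error is at position 3.
Correct: flip bit 3 of r = 001000101001101 to get c = 000000101001101.


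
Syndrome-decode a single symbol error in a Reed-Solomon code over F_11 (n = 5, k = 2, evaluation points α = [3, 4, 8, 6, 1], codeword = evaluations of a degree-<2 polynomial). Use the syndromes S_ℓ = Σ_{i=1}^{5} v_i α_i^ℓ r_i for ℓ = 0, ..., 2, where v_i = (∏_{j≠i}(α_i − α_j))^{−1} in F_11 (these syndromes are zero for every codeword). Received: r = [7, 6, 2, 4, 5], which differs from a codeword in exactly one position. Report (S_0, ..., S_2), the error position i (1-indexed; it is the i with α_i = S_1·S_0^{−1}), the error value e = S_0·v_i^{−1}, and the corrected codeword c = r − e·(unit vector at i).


S = (7, 7, 7), error at position 5, error magnitude e = 7, c = [7, 6, 2, 4, 9].

Step 1: column multipliers v_i = (∏_{j≠i}(α_i − α_j))^{−1} mod 11.
  i = 1 (α = 3): (3−4)(3−8)(3−6)(3−1) = (−1)·(−5)·(−3)·2 = −30 ≡ 3, so v_1 = 3^{−1} = 4 (mod 11).
  i = 2 (α = 4): (4−3)(4−8)(4−6)(4−1) = 1·(−4)·(−2)·3 = 24 ≡ 2, so v_2 = 2^{−1} = 6 (mod 11).
  i = 3 (α = 8): (8−3)(8−4)(8−6)(8−1) = 5·4·2·7 = 280 ≡ 5, so v_3 = 5^{−1} = 9 (mod 11).
  i = 4 (α = 6): (6−3)(6−4)(6−8)(6−1) = 3·2·(−2)·5 = −60 ≡ 6, so v_4 = 6^{−1} = 2 (mod 11).
  i = 5 (α = 1): (1−3)(1−4)(1−8)(1−6) = (−2)·(−3)·(−7)·(−5) = 210 ≡ 1, so v_5 = 1^{−1} = 1 (mod 11).
  v = [4, 6, 9, 2, 1].
Step 2: syndromes of r = [7, 6, 2, 4, 5] (all sums mod 11).
  S_0 = Σ v_i r_i = 4·7 + 6·6 + 9·2 + 2·4 + 1·5 = 95 ≡ 7.
  S_1 = Σ v_i α_i r_i = 4·3·7 + 6·4·6 + 9·8·2 + 2·6·4 + 1·1·5 = 425 ≡ 7.
  α_i^2 mod 11 = [9, 5, 9, 3, 1].
  S_2 = Σ v_i α_i^2 r_i = 4·9·7 + 6·5·6 + 9·9·2 + 2·3·4 + 1·1·5 = 623 ≡ 7.
  S = (7, 7, 7) ≠ 0, so r is not a codeword (an error is present).
Step 3: locate the error. For a single error e at position i, S_ℓ = v_i·e·α_i^ℓ, so α_err = S_1/S_0.
  S_0^{−1} = 7^{−1} = 8 (mod 11), so α_err = 7·8 = 56 ≡ 1 = α_5. Error position i = 5.
  Consistency check: S_2/S_1 = 7·8 = 56 ≡ 1 = α_err ✓ (single-error assumption holds).
Step 4: error magnitude e = S_0/v_5 = S_0·∏_{j≠5}(α_5 − α_j) = 7·1 = 7 ≡ 7 (mod 11).
Step 5: correct position 5: c_5 = r_5 − e = 5 − 7 ≡ 9 (mod 11). Hence c = [7, 6, 2, 4, 9].
  Check: interpolating c through the α_i gives m(x) = 10 + 10·x (degree < 2) with m(α_i) = c_i for every i, so c is indeed a codeword.


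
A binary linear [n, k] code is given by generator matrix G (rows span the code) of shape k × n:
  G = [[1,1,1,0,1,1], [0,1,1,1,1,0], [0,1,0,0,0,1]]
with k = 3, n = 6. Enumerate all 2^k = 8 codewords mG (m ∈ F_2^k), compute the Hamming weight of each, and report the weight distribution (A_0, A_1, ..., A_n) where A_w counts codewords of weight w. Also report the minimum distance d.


Weight distribution: A_0 = 1, A_2 = 1, A_3 = 3, A_4 = 2, A_5 = 1. Minimum distance d = 2.

Enumerate all 2^3 = 8 messages m ∈ F_2^3.
For each, compute codeword c = mG in F_2^6, then tally its weight.
  m = 000 → c = 000000, weight = 0.
  m = 100 → c = 111011, weight = 5.
  m = 010 → c = 011110, weight = 4.
  m = 110 → c = 100101, weight = 3.
  m = 001 → c = 010001, weight = 2.
  m = 101 → c = 101010, weight = 3.
  m = 011 → c = 001111, weight = 4.
  m = 111 → c = 110100, weight = 3.
Tally weights:
  weight 0: 1 codewords.
  weight 2: 1 codewords.
  weight 3: 3 codewords.
  weight 4: 2 codewords.
  weight 5: 1 codewords.
Minimum distance d = smallest w > 0 with A_w > 0 = 2.
Sanity: Σ A_w = 8 = 2^3 = 8 ✓.


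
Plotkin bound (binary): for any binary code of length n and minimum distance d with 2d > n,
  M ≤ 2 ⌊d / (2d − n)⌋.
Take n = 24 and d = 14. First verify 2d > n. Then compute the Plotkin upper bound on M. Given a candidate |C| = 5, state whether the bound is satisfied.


Plotkin bound M ≤ 6; given |C| = 5 ≤ bound (satisfied).

Check applicability: 2d = 28, n = 24.
2d − n = 4 > 0, so Plotkin applies.
Compute d/(2d−n) = 14/4 ≈ 3.5000.
⌊d/(2d−n)⌋ = 3.
Plotkin bound: M ≤ 2·3 = 6.
Given |C| = 5, check: satisfied.
This |C| is below the Plotkin bound.


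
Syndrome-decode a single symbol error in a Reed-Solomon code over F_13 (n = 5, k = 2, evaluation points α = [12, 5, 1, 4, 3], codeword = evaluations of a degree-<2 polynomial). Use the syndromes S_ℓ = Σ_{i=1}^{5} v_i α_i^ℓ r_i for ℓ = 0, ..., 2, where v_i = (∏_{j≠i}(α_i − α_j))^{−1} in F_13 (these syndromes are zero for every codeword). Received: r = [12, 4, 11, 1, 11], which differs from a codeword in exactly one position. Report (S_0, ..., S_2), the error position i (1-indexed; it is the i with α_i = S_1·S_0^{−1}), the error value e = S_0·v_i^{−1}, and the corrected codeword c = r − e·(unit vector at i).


S = (8, 8, 8), error at position 3, error magnitude e = 6, c = [12, 4, 5, 1, 11].

Step 1: column multipliers v_i = (∏_{j≠i}(α_i − α_j))^{−1} mod 13.
  i = 1 (α = 12): (12−5)(12−1)(12−4)(12−3) = 7·11·8·9 = 5544 ≡ 6, so v_1 = 6^{−1} = 11 (mod 13).
  i = 2 (α = 5): (5−12)(5−1)(5−4)(5−3) = (−7)·4·1·2 = −56 ≡ 9, so v_2 = 9^{−1} = 3 (mod 13).
  i = 3 (α = 1): (1−12)(1−5)(1−4)(1−3) = (−11)·(−4)·(−3)·(−2) = 264 ≡ 4, so v_3 = 4^{−1} = 10 (mod 13).
  i = 4 (α = 4): (4−12)(4−5)(4−1)(4−3) = (−8)·(−1)·3·1 = 24 ≡ 11, so v_4 = 11^{−1} = 6 (mod 13).
  i = 5 (α = 3): (3−12)(3−5)(3−1)(3−4) = (−9)·(−2)·2·(−1) = −36 ≡ 3, so v_5 = 3^{−1} = 9 (mod 13).
  v = [11, 3, 10, 6, 9].
Step 2: syndromes of r = [12, 4, 11, 1, 11] (all sums mod 13).
  S_0 = Σ v_i r_i = 11·12 + 3·4 + 10·11 + 6·1 + 9·11 = 359 ≡ 8.
  S_1 = Σ v_i α_i r_i = 11·12·12 + 3·5·4 + 10·1·11 + 6·4·1 + 9·3·11 = 2075 ≡ 8.
  α_i^2 mod 13 = [1, 12, 1, 3, 9].
  S_2 = Σ v_i α_i^2 r_i = 11·1·12 + 3·12·4 + 10·1·11 + 6·3·1 + 9·9·11 = 1295 ≡ 8.
  S = (8, 8, 8) ≠ 0, so r is not a codeword (an error is present).
Step 3: locate the error. For a single error e at position i, S_ℓ = v_i·e·α_i^ℓ, so α_err = S_1/S_0.
  S_0^{−1} = 8^{−1} = 5 (mod 13), so α_err = 8·5 = 40 ≡ 1 = α_3. Error position i = 3.
  Consistency check: S_2/S_1 = 8·5 = 40 ≡ 1 = α_err ✓ (single-error assumption holds).
Step 4: error magnitude e = S_0/v_3 = S_0·∏_{j≠3}(α_3 − α_j) = 8·4 = 32 ≡ 6 (mod 13).
Step 5: correct position 3: c_3 = r_3 − e = 11 − 6 ≡ 5 (mod 13). Hence c = [12, 4, 5, 1, 11].
  Check: interpolating c through the α_i gives m(x) = 2 + 3·x (degree < 2) with m(α_i) = c_i for every i, so c is indeed a codeword.


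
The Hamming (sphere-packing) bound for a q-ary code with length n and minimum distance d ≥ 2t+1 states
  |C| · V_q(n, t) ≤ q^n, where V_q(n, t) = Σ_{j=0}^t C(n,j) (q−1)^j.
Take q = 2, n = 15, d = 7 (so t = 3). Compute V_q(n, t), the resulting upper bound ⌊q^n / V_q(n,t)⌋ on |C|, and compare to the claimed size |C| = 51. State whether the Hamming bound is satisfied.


V_q(n, t) = 576, q^n = 32768, Hamming bound = 56, |C| = 51 ≤ bound (satisfied).

Step 1: Compute V_q(n, t) = Σ_{j=0}^3 C(n, j) (q−1)^j.
  j = 0: C(15,0)·(1)^0 = 1·1 = 1.
  j = 1: C(15,1)·(1)^1 = 15·1 = 15.
  j = 2: C(15,2)·(1)^2 = 105·1 = 105.
  j = 3: C(15,3)·(1)^3 = 455·1 = 455.
  V_q(n, t) = 1 + 15 + 105 + 455 = 576.
Step 2: q^n = 2^15 = 32768.
Step 3: Hamming bound ⌊q^n / V_q(n,t)⌋ = ⌊32768/576⌋ = 56.
Step 4: Compare |C| = 51 to 56: satisfied.
The claimed |C| lies below the Hamming bound.


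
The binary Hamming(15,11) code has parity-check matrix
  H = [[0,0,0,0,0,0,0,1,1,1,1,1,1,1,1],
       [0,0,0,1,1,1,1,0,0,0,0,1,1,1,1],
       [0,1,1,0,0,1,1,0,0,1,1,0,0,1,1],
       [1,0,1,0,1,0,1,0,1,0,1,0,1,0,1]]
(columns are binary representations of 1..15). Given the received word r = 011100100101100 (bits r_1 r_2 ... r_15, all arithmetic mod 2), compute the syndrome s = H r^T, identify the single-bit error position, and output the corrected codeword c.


s = (1, 0, 0, 1)^T, error position = 9, corrected codeword c = 011100101101100

Compute s = H r^T mod 2 one row at a time:
  s_1 = 0 + 0 + 1 + 0 + 1 + 1 + 0 + 0 = 3 ≡ 1 (mod 2).
  s_2 = 1 + 0 + 0 + 1 + 1 + 1 + 0 + 0 = 4 ≡ 0 (mod 2).
  s_3 = 1 + 1 + 0 + 1 + 1 + 0 + 0 + 0 = 4 ≡ 0 (mod 2).
  s_4 = 0 + 1 + 0 + 1 + 0 + 0 + 1 + 0 = 3 ≡ 1 (mod 2).
s = (1, 0, 0, 1)^T — this equals column 9 of H (binary 1001), so error is at position 9.
Correct: flip bit 9 of r = 011100100101100 to get c = 011100101101100.


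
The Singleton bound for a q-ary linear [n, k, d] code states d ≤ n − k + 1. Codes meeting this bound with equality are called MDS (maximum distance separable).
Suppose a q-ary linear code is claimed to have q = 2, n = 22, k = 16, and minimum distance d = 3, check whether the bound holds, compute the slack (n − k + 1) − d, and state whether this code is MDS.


Singleton RHS = n − k + 1 = 7, slack = 4, bound satisfied, not MDS.

Singleton bound: d ≤ n − k + 1.
Here n = 22, k = 16, so n − k + 1 = 7.
Given d = 3, check d ≤ 7: YES.
Slack = (n − k + 1) − d = 4.
The code is NOT MDS (slack = 4 > 0).
Description: the claimed parameters are [22, 16, 3]_2; such a code would be non-MDS.


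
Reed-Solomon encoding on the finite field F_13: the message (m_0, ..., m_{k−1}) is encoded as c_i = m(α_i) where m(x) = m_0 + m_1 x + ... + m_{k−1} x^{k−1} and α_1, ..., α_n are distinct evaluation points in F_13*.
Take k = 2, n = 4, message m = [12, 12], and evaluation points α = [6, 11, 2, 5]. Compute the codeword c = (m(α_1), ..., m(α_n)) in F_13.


c = [6, 1, 10, 7]

Message polynomial: m(x) = 12 + 12·x (mod 13).
For each evaluation point α_i, compute m(α_i) mod 13:
  α_1 = 6: Horner steps 12 → 6, so m(6) = 6.
  α_2 = 11: Horner steps 12 → 1, so m(11) = 1.
  α_3 = 2: Horner steps 12 → 10, so m(2) = 10.
  α_4 = 5: Horner steps 12 → 7, so m(5) = 7.
Codeword c = [6, 1, 10, 7] ∈ F_13^4.


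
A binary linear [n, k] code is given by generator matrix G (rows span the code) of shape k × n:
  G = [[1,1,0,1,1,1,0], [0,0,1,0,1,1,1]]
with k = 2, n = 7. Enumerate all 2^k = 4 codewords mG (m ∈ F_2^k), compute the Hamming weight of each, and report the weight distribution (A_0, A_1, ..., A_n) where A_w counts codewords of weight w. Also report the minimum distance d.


Weight distribution: A_0 = 1, A_4 = 1, A_5 = 2. Minimum distance d = 4.

Enumerate all 2^2 = 4 messages m ∈ F_2^2.
For each, compute codeword c = mG in F_2^7, then tally its weight.
  m = 00 → c = 0000000, weight = 0.
  m = 10 → c = 1101110, weight = 5.
  m = 01 → c = 0010111, weight = 4.
  m = 11 → c = 1111001, weight = 5.
Tally weights:
  weight 0: 1 codewords.
  weight 4: 1 codewords.
  weight 5: 2 codewords.
Minimum distance d = smallest w > 0 with A_w > 0 = 4.
Sanity: Σ A_w = 4 = 2^2 = 4 ✓.


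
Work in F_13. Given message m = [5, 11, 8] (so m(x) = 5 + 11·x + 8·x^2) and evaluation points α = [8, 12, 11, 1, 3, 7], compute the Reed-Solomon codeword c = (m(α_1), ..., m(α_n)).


c = [7, 2, 2, 11, 6, 6]

Message polynomial: m(x) = 5 + 11·x + 8·x^2 (mod 13).
For each evaluation point α_i, compute m(α_i) mod 13:
  α_1 = 8: Horner steps 8 → 10 → 7, so m(8) = 7.
  α_2 = 12: Horner steps 8 → 3 → 2, so m(12) = 2.
  α_3 = 11: Horner steps 8 → 8 → 2, so m(11) = 2.
  α_4 = 1: Horner steps 8 → 6 → 11, so m(1) = 11.
  α_5 = 3: Horner steps 8 → 9 → 6, so m(3) = 6.
  α_6 = 7: Horner steps 8 → 2 → 6, so m(7) = 6.
Codeword c = [7, 2, 2, 11, 6, 6] ∈ F_13^6.


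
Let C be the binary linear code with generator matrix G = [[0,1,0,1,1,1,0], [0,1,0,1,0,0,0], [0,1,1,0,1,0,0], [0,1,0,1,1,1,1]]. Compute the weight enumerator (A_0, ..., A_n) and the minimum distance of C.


Weight distribution: A_0 = 1, A_1 = 1, A_2 = 2, A_3 = 6, A_4 = 5, A_5 = 1. Minimum distance d = 1.

Enumerate all 2^4 = 16 messages m ∈ F_2^4.
For each, compute codeword c = mG in F_2^7, then tally its weight.
  m = 0000 → c = 0000000, weight = 0.
  m = 1000 → c = 0101110, weight = 4.
  m = 0100 → c = 0101000, weight = 2.
  m = 1100 → c = 0000110, weight = 2.
  m = 0010 → c = 0110100, weight = 3.
  m = 1010 → c = 0011010, weight = 3.
  m = 0110 → c = 0011100, weight = 3.
  m = 1110 → c = 0110010, weight = 3.
  m = 0001 → c = 0101111, weight = 5.
  m = 1001 → c = 0000001, weight = 1.
  m = 0101 → c = 0000111, weight = 3.
  m = 1101 → c = 0101001, weight = 3.
  m = 0011 → c = 0011011, weight = 4.
  m = 1011 → c = 0110101, weight = 4.
  m = 0111 → c = 0110011, weight = 4.
  m = 1111 → c = 0011101, weight = 4.
Tally weights:
  weight 0: 1 codewords.
  weight 1: 1 codewords.
  weight 2: 2 codewords.
  weight 3: 6 codewords.
  weight 4: 5 codewords.
  weight 5: 1 codewords.
Minimum distance d = smallest w > 0 with A_w > 0 = 1.
Sanity: Σ A_w = 16 = 2^4 = 16 ✓.


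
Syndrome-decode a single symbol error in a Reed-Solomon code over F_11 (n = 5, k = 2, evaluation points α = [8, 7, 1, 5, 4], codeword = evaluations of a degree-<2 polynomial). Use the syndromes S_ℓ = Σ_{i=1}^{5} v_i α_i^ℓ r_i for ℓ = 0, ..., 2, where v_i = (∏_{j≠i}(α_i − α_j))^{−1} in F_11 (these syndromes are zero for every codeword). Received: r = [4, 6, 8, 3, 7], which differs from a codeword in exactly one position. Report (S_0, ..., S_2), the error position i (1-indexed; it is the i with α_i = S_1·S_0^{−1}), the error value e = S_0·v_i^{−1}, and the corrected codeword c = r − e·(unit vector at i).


S = (5, 7, 1), error at position 1, error magnitude e = 2, c = [2, 6, 8, 3, 7].

Step 1: column multipliers v_i = (∏_{j≠i}(α_i − α_j))^{−1} mod 11.
  i = 1 (α = 8): (8−7)(8−1)(8−5)(8−4) = 1·7·3·4 = 84 ≡ 7, so v_1 = 7^{−1} = 8 (mod 11).
  i = 2 (α = 7): (7−8)(7−1)(7−5)(7−4) = (−1)·6·2·3 = −36 ≡ 8, so v_2 = 8^{−1} = 7 (mod 11).
  i = 3 (α = 1): (1−8)(1−7)(1−5)(1−4) = (−7)·(−6)·(−4)·(−3) = 504 ≡ 9, so v_3 = 9^{−1} = 5 (mod 11).
  i = 4 (α = 5): (5−8)(5−7)(5−1)(5−4) = (−3)·(−2)·4·1 = 24 ≡ 2, so v_4 = 2^{−1} = 6 (mod 11).
  i = 5 (α = 4): (4−8)(4−7)(4−1)(4−5) = (−4)·(−3)·3·(−1) = −36 ≡ 8, so v_5 = 8^{−1} = 7 (mod 11).
  v = [8, 7, 5, 6, 7].
Step 2: syndromes of r = [4, 6, 8, 3, 7] (all sums mod 11).
  S_0 = Σ v_i r_i = 8·4 + 7·6 + 5·8 + 6·3 + 7·7 = 181 ≡ 5.
  S_1 = Σ v_i α_i r_i = 8·8·4 + 7·7·6 + 5·1·8 + 6·5·3 + 7·4·7 = 876 ≡ 7.
  α_i^2 mod 11 = [9, 5, 1, 3, 5].
  S_2 = Σ v_i α_i^2 r_i = 8·9·4 + 7·5·6 + 5·1·8 + 6·3·3 + 7·5·7 = 837 ≡ 1.
  S = (5, 7, 1) ≠ 0, so r is not a codeword (an error is present).
Step 3: locate the error. For a single error e at position i, S_ℓ = v_i·e·α_i^ℓ, so α_err = S_1/S_0.
  S_0^{−1} = 5^{−1} = 9 (mod 11), so α_err = 7·9 = 63 ≡ 8 = α_1. Error position i = 1.
  Consistency check: S_2/S_1 = 1·8 = 8 ≡ 8 = α_err ✓ (single-error assumption holds).
Step 4: error magnitude e = S_0/v_1 = S_0·∏_{j≠1}(α_1 − α_j) = 5·7 = 35 ≡ 2 (mod 11).
Step 5: correct position 1: c_1 = r_1 − e = 4 − 2 ≡ 2 (mod 11). Hence c = [2, 6, 8, 3, 7].
  Check: interpolating c through the α_i gives m(x) = 1 + 7·x (degree < 2) with m(α_i) = c_i for every i, so c is indeed a codeword.
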